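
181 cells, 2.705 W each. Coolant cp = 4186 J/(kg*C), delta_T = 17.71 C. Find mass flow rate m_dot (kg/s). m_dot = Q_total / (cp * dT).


Step 1: Total heat Q = 181 * 2.705 W = 489.61 W
Step 2: denom = cp * dT = 4186 * 17.71 = 74134
Step 3: m_dot = 489.61 / 74134 = 0.006604 kg/s

0.006604 kg/s


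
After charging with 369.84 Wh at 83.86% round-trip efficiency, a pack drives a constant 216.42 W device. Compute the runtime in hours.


Step 1: E_discharge = eta/100 * E_charge = 83.86/100 * 369.84 = 310.15 Wh
Step 2: t = E_discharge / P = 310.15 / 216.42 = 1.433 hr

1.433 hr


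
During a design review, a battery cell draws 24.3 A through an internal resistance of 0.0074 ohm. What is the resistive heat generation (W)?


Q = I^2 * R = 24.3^2 * 0.0074 = 4.370 W

4.370 W


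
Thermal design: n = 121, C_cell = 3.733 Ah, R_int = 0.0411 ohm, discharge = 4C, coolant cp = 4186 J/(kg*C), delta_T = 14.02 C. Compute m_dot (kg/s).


Step 1: I = 4 * 3.733 = 14.932 A
Step 2: Q_cell = I^2 * R = 14.932^2 * 0.0411 = 9.1638 W
Step 3: Q_total = 121 * 9.1638 = 1108.8 W
Step 4: m_dot = Q_total / (cp * dT) = 1108.8 / (4186 * 14.02) = 0.01889 kg/s

0.01889 kg/s


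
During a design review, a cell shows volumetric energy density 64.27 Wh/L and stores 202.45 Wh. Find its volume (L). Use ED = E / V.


V = E / ED = 202.45 / 64.27 = 3.150 L

3.150 L


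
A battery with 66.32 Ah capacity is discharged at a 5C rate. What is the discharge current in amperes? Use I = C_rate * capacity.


I = C_rate * capacity = 5 * 66.32 = 331.6 A

331.6 A


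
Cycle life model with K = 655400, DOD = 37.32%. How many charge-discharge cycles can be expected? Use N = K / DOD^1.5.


DOD^1.5 = 227.99
N = K / DOD^1.5 = 655400 / 227.99 = 2875

2875 cycles


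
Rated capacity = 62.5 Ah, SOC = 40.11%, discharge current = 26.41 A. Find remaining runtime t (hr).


Step 1: remaining = SOC/100 * C_total = 40.11/100 * 62.5 = 25.069 Ah
Step 2: t = remaining / I = 25.069 / 26.41 = 0.9492 hr

0.9492 hr


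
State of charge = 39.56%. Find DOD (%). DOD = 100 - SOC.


DOD = 100 - SOC = 100 - 39.56 = 60.44%

60.44%


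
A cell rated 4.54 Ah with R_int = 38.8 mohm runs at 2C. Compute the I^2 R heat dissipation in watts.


Convert: R = 38.8 mohm = 0.0388 ohm
Step 1: I = C_rate * capacity = 2 * 4.54 = 9.08 A
Step 2: Q = I^2 * R = 9.08^2 * 0.0388 = 82.446 * 0.0388 = 3.199 W

3.199 W


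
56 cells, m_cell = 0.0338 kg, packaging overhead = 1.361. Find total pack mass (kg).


m_pack = n * m_cell * overhead = 56 * 0.0338 * 1.361 = 2.576 kg

2.576 kg


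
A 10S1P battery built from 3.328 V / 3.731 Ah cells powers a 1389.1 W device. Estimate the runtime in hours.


Step 1: E_pack = Ns * V_cell * Np * C_cell = 10 * 3.328 * 1 * 3.731 = 124.17 Wh
Step 2: t = E_pack / P = 124.17 / 1389.1 = 0.08939 hr

0.08939 hr


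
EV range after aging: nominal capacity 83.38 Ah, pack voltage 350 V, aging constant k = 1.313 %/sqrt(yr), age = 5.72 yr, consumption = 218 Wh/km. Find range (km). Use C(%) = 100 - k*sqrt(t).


Step 1: capacity retention = 100 - 1.313 * sqrt(5.72) = 100 - 1.313 * 2.3917 = 96.86%
Step 2: C_now = 83.38 * 96.86/100 = 80.762 Ah
Step 3: E_pack = V * C_now = 350 * 80.762 = 28267 Wh
Step 4: range = E_pack / consumption = 28267 / 218 = 129.7 km

129.7 km


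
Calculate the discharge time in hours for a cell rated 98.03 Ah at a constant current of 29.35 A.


t = capacity / current = 98.03 / 29.35 = 3.340 hr

3.340 hr


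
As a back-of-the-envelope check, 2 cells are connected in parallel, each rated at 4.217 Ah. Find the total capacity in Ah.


C_total = 2 * 4.217 = 8.434 Ah

8.434 Ah


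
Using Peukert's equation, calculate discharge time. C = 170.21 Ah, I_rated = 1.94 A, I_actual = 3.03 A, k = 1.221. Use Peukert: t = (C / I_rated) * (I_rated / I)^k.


Step 1: t_rated = C / I_rated = 170.21 / 1.94 = 87.737 hr
Step 2: ratio = 1.94 / 3.03 = 0.64026
Step 3: ratio^k = 0.64026^1.221 = 0.58018
Step 4: t = t_rated * ratio^k = 87.737 * 0.58018 = 50.90 hr

50.90 hr


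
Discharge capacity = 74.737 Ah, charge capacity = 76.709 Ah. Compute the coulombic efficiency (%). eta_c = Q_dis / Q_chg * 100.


eta_c = Q_dis / Q_chg * 100 = 74.737 / 76.709 * 100 = 97.43%

97.43%


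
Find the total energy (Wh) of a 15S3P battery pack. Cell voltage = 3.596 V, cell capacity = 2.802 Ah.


V_pack = 15 * 3.596 = 53.94 V
C_pack = 3 * 2.802 = 8.406 Ah
E = V_pack * C_pack = 53.94 * 8.406 = 453.4 Wh

453.4 Wh


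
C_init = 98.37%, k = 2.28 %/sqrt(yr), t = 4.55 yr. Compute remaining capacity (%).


Step 1: sqrt(4.55 yr) = 2.1331
Step 2: drop = 2.28 * 2.1331 = 4.8635
Step 3: C_final = 98.37 - 4.8635 = 93.51%

93.51%


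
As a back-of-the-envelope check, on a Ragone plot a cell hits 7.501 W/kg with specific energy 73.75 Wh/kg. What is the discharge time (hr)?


t = E / P = 73.75 / 7.501 = 9.832 hr

9.832 hr


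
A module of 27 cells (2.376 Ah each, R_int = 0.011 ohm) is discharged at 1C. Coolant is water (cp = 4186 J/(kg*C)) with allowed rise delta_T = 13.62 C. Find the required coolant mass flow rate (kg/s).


Step 1: I = 1 * 2.376 = 2.376 A
Step 2: Q_cell = I^2 * R = 2.376^2 * 0.011 = 0.062099 W
Step 3: Q_total = 27 * 0.062099 = 1.6767 W
Step 4: m_dot = Q_total / (cp * dT) = 1.6767 / (4186 * 13.62) = 2.941e-05 kg/s

2.941e-05 kg/s


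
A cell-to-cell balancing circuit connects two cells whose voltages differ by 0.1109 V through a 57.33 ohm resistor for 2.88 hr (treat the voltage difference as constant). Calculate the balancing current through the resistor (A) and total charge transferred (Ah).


First, Ohm's law: I_bal = 0.1109 V / 57.33 ohm = 0.0019344 A
Then Q = I * t = 0.0019344 A * 2.88 hr = 0.005571 Ah

I=0.0019344 A, Q=0.005571 Ah


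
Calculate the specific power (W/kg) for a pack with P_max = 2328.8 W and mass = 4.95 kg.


Specific power = 2328.8 W / 4.95 kg = 470.5 W/kg

470.5 W/kg


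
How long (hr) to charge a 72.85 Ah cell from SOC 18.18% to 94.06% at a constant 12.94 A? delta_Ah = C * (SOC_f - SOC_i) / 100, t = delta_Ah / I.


delta_Ah = 72.85 * (94.06 - 18.18) / 100 = 55.279 Ah
t = delta_Ah / I = 55.279 / 12.94 = 4.272 hr

4.272 hr


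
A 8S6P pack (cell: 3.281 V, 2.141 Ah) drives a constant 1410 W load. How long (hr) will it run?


Step 1: E_pack = Ns * V_cell * Np * C_cell = 8 * 3.281 * 6 * 2.141 = 337.18 Wh
Step 2: t = E_pack / P = 337.18 / 1410 = 0.2391 hr

0.2391 hr


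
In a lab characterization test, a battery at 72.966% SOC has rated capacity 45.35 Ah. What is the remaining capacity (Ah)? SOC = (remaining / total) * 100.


remaining = SOC / 100 * total = 72.966 / 100 * 45.35 = 33.09 Ah

33.09 Ah


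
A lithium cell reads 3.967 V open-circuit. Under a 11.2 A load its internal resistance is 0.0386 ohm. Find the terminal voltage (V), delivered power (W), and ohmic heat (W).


Step 1: V_terminal = OCV - I*R = 3.967 - 11.2 * 0.0386 = 3.5347 V
Step 2: P_out = V_terminal * I = 3.5347 * 11.2 = 39.59 W
Step 3: Q = I^2 * R = 11.2^2 * 0.0386 = 4.842 W

V=3.5347 V, P=39.59 W, Q=4.842 W


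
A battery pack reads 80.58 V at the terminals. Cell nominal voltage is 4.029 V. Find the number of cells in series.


Rearranging: n = V_pack / V_cell = 80.58 / 4.029 = 20 cells

20


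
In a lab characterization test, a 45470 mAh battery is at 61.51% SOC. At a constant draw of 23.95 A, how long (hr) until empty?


Convert: C_total = 45470 mAh = 45.47 Ah
Step 1: remaining = SOC/100 * C_total = 61.51/100 * 45.47 = 27.969 Ah
Step 2: t = remaining / I = 27.969 / 23.95 = 1.168 hr

1.168 hr


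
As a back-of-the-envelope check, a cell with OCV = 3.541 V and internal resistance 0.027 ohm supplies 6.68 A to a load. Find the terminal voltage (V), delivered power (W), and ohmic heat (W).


Step 1: V_terminal = OCV - I*R = 3.541 - 6.68 * 0.027 = 3.3606 V
Step 2: P_out = V_terminal * I = 3.3606 * 6.68 = 22.45 W
Step 3: Q = I^2 * R = 6.68^2 * 0.027 = 1.205 W

V=3.3606 V, P=22.45 W, Q=1.205 W


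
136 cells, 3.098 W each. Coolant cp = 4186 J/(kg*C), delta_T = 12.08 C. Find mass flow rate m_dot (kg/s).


Step 1: Total heat Q = 136 * 3.098 W = 421.33 W
Step 2: denom = cp * dT = 4186 * 12.08 = 50567
Step 3: m_dot = 421.33 / 50567 = 0.008332 kg/s

0.008332 kg/s


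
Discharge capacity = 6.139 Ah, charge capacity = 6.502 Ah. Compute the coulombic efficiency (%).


Coulombic efficiency = 6.139/6.502 * 100% = 94.42%

94.42%


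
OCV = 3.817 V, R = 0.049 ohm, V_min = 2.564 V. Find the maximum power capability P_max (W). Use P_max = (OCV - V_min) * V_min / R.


P_max = (OCV - V_min) * V_min / R = (3.817 - 2.564) * 2.564 / 0.049 = 1.253 * 2.564 / 0.049 = 65.57 W

65.57 W


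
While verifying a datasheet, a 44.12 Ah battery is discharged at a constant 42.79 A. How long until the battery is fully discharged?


Runtime = 44.12 Ah / 42.79 A = 1.031 hr

1.031 hr


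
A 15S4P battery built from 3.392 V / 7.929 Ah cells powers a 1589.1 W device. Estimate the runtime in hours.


Step 1: E_pack = Ns * V_cell * Np * C_cell = 15 * 3.392 * 4 * 7.929 = 1613.7 Wh
Step 2: t = E_pack / P = 1613.7 / 1589.1 = 1.015 hr

1.015 hr


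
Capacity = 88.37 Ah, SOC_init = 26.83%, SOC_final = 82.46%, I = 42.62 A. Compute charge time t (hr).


Step 1: dSOC = 82.46% - 26.83% = 55.63%
Step 2: delta_Ah = 88.37 * 55.63 / 100 = 49.16 Ah
Step 3: t = 49.16 / 42.62 = 1.153 hr

1.153 hr


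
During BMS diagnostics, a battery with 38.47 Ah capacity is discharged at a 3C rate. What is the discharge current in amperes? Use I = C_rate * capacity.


At 3C: I = 3 * 38.47 Ah = 115.41 A

115.41 A


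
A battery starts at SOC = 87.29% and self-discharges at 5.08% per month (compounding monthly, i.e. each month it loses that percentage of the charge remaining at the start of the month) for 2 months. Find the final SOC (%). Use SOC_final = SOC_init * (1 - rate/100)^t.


decay = (1 - 5.08/100)^2 = 0.90098
SOC_final = 87.29 * 0.90098 = 78.65%

78.65%


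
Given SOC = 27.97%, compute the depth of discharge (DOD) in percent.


Complement of SOC: DOD = 100% - 27.97% = 72.03%

72.03%


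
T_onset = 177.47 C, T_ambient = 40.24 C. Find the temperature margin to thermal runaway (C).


margin = T_onset - T_ambient = 177.47 - 40.24 = 137.23 C

137.23 C


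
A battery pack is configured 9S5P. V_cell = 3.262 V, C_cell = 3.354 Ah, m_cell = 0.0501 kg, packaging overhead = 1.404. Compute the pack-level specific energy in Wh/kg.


Step 1: V_pack = 9 * 3.262 = 29.358 V
Step 2: C_pack = 5 * 3.354 = 16.77 Ah
Step 3: E_pack = V_pack * C_pack = 29.358 * 16.77 = 492.33 Wh
Step 4: m_pack = 9 * 5 * 0.0501 * 1.404 = 3.1653 kg
Step 5: ED = E_pack / m_pack = 492.33 / 3.1653 = 155.5 Wh/kg

155.5 Wh/kg


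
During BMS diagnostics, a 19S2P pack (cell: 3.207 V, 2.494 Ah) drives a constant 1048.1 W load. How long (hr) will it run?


Step 1: E_pack = Ns * V_cell * Np * C_cell = 19 * 3.207 * 2 * 2.494 = 303.93 Wh
Step 2: t = E_pack / P = 303.93 / 1048.1 = 0.2900 hr

0.2900 hr


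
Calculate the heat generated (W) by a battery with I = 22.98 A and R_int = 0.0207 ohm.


I^2 = 528.08
Q = 528.08 * 0.0207 = 10.93 W

10.93 W


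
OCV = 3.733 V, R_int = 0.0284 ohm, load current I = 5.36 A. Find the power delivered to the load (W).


Step 1: V_terminal = OCV - I*R = 3.733 - 5.36 * 0.0284 = 3.5808 V
Step 2: P_out = V_terminal * I = 3.5808 * 5.36 = 19.19 W

19.19 W


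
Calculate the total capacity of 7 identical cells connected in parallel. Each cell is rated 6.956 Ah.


C_total = 7 * 6.956 = 48.692 Ah

48.692 Ah


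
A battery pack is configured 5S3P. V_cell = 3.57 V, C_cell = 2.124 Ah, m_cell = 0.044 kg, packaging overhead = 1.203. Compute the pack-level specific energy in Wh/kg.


Step 1: V_pack = 5 * 3.57 = 17.85 V
Step 2: C_pack = 3 * 2.124 = 6.372 Ah
Step 3: E_pack = V_pack * C_pack = 17.85 * 6.372 = 113.74 Wh
Step 4: m_pack = 5 * 3 * 0.044 * 1.203 = 0.79398 kg
Step 5: ED = E_pack / m_pack = 113.74 / 0.79398 = 143.3 Wh/kg

143.3 Wh/kg


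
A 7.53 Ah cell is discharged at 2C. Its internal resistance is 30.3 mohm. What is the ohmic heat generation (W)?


Convert: R = 30.3 mohm = 0.0303 ohm
Step 1: I = C_rate * capacity = 2 * 7.53 = 15.06 A
Step 2: Q = I^2 * R = 15.06^2 * 0.0303 = 226.8 * 0.0303 = 6.872 W

6.872 W


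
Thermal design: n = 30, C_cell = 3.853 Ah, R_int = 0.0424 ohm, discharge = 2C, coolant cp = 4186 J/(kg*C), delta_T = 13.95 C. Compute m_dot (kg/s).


Step 1: I = 2 * 3.853 = 7.706 A
Step 2: Q_cell = I^2 * R = 7.706^2 * 0.0424 = 2.5178 W
Step 3: Q_total = 30 * 2.5178 = 75.534 W
Step 4: m_dot = Q_total / (cp * dT) = 75.534 / (4186 * 13.95) = 0.001294 kg/s

0.001294 kg/s


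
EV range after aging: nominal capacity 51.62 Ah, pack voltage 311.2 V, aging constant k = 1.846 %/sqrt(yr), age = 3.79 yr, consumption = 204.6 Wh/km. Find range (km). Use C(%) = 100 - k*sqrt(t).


Step 1: capacity retention = 100 - 1.846 * sqrt(3.79) = 100 - 1.846 * 1.9468 = 96.406%
Step 2: C_now = 51.62 * 96.406/100 = 49.765 Ah
Step 3: E_pack = V * C_now = 311.2 * 49.765 = 15487 Wh
Step 4: range = E_pack / consumption = 15487 / 204.6 = 75.69 km

75.69 km


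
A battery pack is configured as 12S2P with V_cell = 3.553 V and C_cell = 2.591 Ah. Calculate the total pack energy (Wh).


V_pack = 12 * 3.553 = 42.636 V
C_pack = 2 * 2.591 = 5.182 Ah
E = V_pack * C_pack = 42.636 * 5.182 = 220.9 Wh

220.9 Wh


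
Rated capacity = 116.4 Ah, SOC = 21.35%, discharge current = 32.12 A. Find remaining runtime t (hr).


Step 1: remaining = SOC/100 * C_total = 21.35/100 * 116.4 = 24.851 Ah
Step 2: t = remaining / I = 24.851 / 32.12 = 0.7737 hr

0.7737 hr


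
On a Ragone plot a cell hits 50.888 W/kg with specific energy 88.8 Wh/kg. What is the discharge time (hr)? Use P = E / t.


t = E / P = 88.8 / 50.888 = 1.745 hr

1.745 hr


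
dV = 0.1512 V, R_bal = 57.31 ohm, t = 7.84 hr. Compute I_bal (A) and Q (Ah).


First, Ohm's law: I_bal = 0.1512 V / 57.31 ohm = 0.0026383 A
Then Q = I * t = 0.0026383 A * 7.84 hr = 0.02068 Ah

I=0.0026383 A, Q=0.02068 Ah


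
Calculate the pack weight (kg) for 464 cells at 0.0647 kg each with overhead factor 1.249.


Cell mass sum = 464 * 0.0647 = 30.021 kg
With overhead 1.249: m_pack = 30.021 * 1.249 = 37.50 kg

37.50 kg


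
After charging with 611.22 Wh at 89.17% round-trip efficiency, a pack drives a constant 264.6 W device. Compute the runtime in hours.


Step 1: E_discharge = eta/100 * E_charge = 89.17/100 * 611.22 = 545.02 Wh
Step 2: t = E_discharge / P = 545.02 / 264.6 = 2.060 hr

2.060 hr


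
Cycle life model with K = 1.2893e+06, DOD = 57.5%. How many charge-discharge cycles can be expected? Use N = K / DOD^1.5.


Step 1: DOD^1.5 = 57.5^1.5 = 436.02
Step 2: N = 1.2893e+06 / 436.02 = 2957 cycles

2957 cycles


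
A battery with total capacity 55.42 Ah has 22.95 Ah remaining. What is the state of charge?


SOC = (remaining / total) * 100 = (22.95 / 55.42) * 100 = 41.41%

41.41%


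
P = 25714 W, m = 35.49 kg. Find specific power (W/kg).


Specific power = 25714 W / 35.49 kg = 724.5 W/kg

724.5 W/kg


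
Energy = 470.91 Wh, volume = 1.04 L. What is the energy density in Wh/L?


ED = E / V = 470.91 / 1.04 = 452.8 Wh/L

452.8 Wh/L


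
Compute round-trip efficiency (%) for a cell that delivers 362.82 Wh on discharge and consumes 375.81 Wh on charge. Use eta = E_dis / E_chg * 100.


eta_e = E_dis / E_chg * 100 = 362.82 / 375.81 * 100 = 96.54%

96.54%


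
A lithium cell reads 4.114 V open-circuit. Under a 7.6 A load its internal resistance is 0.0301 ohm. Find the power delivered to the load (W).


Step 1: V_terminal = OCV - I*R = 4.114 - 7.6 * 0.0301 = 3.8852 V
Step 2: P_out = V_terminal * I = 3.8852 * 7.6 = 29.53 W

29.53 W


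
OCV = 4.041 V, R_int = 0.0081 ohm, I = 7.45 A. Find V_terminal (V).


IR drop = 7.45 * 0.0081 = 0.060345 V
V = 4.041 - 0.060345 = 3.981 V

3.981 V


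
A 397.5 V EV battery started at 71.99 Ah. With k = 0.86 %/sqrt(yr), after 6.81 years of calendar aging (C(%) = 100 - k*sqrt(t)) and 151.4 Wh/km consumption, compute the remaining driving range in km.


Step 1: capacity retention = 100 - 0.86 * sqrt(6.81) = 100 - 0.86 * 2.6096 = 97.756%
Step 2: C_now = 71.99 * 97.756/100 = 70.375 Ah
Step 3: E_pack = V * C_now = 397.5 * 70.375 = 27974 Wh
Step 4: range = E_pack / consumption = 27974 / 151.4 = 184.8 km

184.8 km


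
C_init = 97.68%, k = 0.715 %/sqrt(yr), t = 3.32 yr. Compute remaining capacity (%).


Step 1: sqrt(3.32 yr) = 1.8221
Step 2: drop = 0.715 * 1.8221 = 1.3028
Step 3: C_final = 97.68 - 1.3028 = 96.38%

96.38%


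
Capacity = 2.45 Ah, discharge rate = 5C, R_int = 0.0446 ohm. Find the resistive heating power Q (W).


Step 1: I = C_rate * capacity = 5 * 2.45 = 12.25 A
Step 2: Q = I^2 * R = 12.25^2 * 0.0446 = 150.06 * 0.0446 = 6.693 W

6.693 W


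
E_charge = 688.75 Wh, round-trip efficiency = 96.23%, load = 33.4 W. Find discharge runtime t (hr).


Step 1: E_discharge = eta/100 * E_charge = 96.23/100 * 688.75 = 662.78 Wh
Step 2: t = E_discharge / P = 662.78 / 33.4 = 19.84 hr

19.84 hr


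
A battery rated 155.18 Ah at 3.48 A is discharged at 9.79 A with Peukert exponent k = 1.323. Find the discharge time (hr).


t_rated = C / I_rated = 155.18 / 3.48 = 44.592 hr
(I_rated/I)^k = (0.35546)^1.323 = 0.2545
t = t_rated * (I_rated/I)^k = 44.592 * 0.2545 = 11.35 hr

11.35 hr


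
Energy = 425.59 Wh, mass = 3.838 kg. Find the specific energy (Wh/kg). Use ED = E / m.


Specific energy = 425.59 Wh / 3.838 kg = 110.9 Wh/kg

110.9 Wh/kg


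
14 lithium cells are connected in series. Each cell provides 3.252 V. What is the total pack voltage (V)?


V_pack = n * V_cell = 14 * 3.252 = 45.528 V

45.528 V


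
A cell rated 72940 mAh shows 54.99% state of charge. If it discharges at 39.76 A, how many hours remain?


Convert: C_total = 72940 mAh = 72.94 Ah
Step 1: remaining = SOC/100 * C_total = 54.99/100 * 72.94 = 40.11 Ah
Step 2: t = remaining / I = 40.11 / 39.76 = 1.009 hr

1.009 hr


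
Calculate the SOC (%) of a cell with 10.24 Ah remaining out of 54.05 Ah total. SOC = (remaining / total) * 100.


SOC% = 10.24 / 54.05 * 100 = 18.95%

18.95%


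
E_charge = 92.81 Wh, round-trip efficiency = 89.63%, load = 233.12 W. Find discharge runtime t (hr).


Step 1: E_discharge = eta/100 * E_charge = 89.63/100 * 92.81 = 83.186 Wh
Step 2: t = E_discharge / P = 83.186 / 233.12 = 0.3568 hr

0.3568 hr


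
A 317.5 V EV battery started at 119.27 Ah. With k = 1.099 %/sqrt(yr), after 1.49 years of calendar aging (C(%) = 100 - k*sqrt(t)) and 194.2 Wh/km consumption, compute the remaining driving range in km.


Step 1: capacity retention = 100 - 1.099 * sqrt(1.49) = 100 - 1.099 * 1.2207 = 98.658%
Step 2: C_now = 119.27 * 98.658/100 = 117.67 Ah
Step 3: E_pack = V * C_now = 317.5 * 117.67 = 37360 Wh
Step 4: range = E_pack / consumption = 37360 / 194.2 = 192.4 km

192.4 km


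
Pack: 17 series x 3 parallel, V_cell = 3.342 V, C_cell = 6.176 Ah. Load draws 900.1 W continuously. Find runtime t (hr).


Step 1: E_pack = Ns * V_cell * Np * C_cell = 17 * 3.342 * 3 * 6.176 = 1052.6 Wh
Step 2: t = E_pack / P = 1052.6 / 900.1 = 1.169 hr

1.169 hr


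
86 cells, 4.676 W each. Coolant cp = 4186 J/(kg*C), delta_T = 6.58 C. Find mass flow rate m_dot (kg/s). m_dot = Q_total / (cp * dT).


Q_total = 86 * 4.676 = 402.14 W
m_dot = Q_total / (cp * dT) = 402.14 / (4186 * 6.58) = 0.01460 kg/s

0.01460 kg/s


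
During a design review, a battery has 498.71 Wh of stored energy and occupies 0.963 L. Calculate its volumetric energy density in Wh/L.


ED = E / V = 498.71 / 0.963 = 517.9 Wh/L

517.9 Wh/L


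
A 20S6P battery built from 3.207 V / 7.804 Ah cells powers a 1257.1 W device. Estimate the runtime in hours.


Step 1: E_pack = Ns * V_cell * Np * C_cell = 20 * 3.207 * 6 * 7.804 = 3003.3 Wh
Step 2: t = E_pack / P = 3003.3 / 1257.1 = 2.389 hr

2.389 hr


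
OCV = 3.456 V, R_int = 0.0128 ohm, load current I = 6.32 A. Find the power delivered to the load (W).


Step 1: V_terminal = OCV - I*R = 3.456 - 6.32 * 0.0128 = 3.3751 V
Step 2: P_out = V_terminal * I = 3.3751 * 6.32 = 21.33 W

21.33 W


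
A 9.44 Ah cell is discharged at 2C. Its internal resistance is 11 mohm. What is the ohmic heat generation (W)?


Convert: R = 11 mohm = 0.011 ohm
Step 1: I = C_rate * capacity = 2 * 9.44 = 18.88 A
Step 2: Q = I^2 * R = 18.88^2 * 0.011 = 356.45 * 0.011 = 3.921 W

3.921 W


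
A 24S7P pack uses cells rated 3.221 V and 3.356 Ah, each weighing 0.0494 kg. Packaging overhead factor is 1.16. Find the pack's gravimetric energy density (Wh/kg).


Step 1: V_pack = 24 * 3.221 = 77.304 V
Step 2: C_pack = 7 * 3.356 = 23.492 Ah
Step 3: E_pack = V_pack * C_pack = 77.304 * 23.492 = 1816 Wh
Step 4: m_pack = 24 * 7 * 0.0494 * 1.16 = 9.6271 kg
Step 5: ED = E_pack / m_pack = 1816 / 9.6271 = 188.6 Wh/kg

188.6 Wh/kg


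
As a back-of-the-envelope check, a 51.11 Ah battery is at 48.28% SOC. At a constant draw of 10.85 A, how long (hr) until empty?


Step 1: remaining = SOC/100 * C_total = 48.28/100 * 51.11 = 24.676 Ah
Step 2: t = remaining / I = 24.676 / 10.85 = 2.274 hr

2.274 hr


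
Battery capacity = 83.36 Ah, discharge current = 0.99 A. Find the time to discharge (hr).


Runtime = 83.36 Ah / 0.99 A = 84.20 hr

84.20 hr


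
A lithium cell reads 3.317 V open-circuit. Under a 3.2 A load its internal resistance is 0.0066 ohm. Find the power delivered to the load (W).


Step 1: V_terminal = OCV - I*R = 3.317 - 3.2 * 0.0066 = 3.2959 V
Step 2: P_out = V_terminal * I = 3.2959 * 3.2 = 10.55 W

10.55 W


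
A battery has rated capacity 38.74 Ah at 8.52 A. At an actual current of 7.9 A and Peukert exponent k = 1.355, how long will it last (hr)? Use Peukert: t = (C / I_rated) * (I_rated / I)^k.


t_rated = C / I_rated = 38.74 / 8.52 = 4.5469 hr
(I_rated/I)^k = (1.0785)^1.355 = 1.1078
t = t_rated * (I_rated/I)^k = 4.5469 * 1.1078 = 5.037 hr

5.037 hr


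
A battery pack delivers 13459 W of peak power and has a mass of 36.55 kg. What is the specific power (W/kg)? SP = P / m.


SP = P / m = 13459 / 36.55 = 368.2 W/kg

368.2 W/kg


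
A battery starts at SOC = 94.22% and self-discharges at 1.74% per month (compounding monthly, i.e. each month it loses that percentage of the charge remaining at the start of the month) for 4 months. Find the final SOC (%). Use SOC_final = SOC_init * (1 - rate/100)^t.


decay = (1 - 1.74/100)^4 = 0.9322
SOC_final = 94.22 * 0.9322 = 87.83%

87.83%


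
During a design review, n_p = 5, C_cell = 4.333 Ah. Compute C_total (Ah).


C_total = 5 * 4.333 = 21.665 Ah

21.665 Ah


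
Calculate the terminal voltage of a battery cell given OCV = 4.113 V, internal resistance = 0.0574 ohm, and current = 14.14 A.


IR drop = 14.14 * 0.0574 = 0.81164 V
V = 4.113 - 0.81164 = 3.301 V

3.301 V


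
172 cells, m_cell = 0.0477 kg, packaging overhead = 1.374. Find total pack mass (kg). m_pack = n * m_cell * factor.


Cell mass sum = 172 * 0.0477 = 8.2044 kg
With overhead 1.374: m_pack = 8.2044 * 1.374 = 11.27 kg

11.27 kg


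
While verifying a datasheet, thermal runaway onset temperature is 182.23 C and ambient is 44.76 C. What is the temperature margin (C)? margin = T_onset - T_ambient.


Safety margin = 182.23 C - 44.76 C = 137.47 C

137.47 C


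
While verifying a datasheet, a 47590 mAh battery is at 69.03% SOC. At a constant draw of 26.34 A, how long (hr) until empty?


Convert: C_total = 47590 mAh = 47.59 Ah
Step 1: remaining = SOC/100 * C_total = 69.03/100 * 47.59 = 32.851 Ah
Step 2: t = remaining / I = 32.851 / 26.34 = 1.247 hr

1.247 hr


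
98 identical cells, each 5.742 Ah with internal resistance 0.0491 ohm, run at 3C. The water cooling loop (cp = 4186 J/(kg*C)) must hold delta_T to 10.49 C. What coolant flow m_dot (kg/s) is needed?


Step 1: I = 3 * 5.742 = 17.226 A
Step 2: Q_cell = I^2 * R = 17.226^2 * 0.0491 = 14.57 W
Step 3: Q_total = 98 * 14.57 = 1427.9 W
Step 4: m_dot = Q_total / (cp * dT) = 1427.9 / (4186 * 10.49) = 0.03252 kg/s

0.03252 kg/s


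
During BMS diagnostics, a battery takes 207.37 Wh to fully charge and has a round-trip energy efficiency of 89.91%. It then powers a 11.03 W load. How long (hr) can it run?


Step 1: E_discharge = eta/100 * E_charge = 89.91/100 * 207.37 = 186.45 Wh
Step 2: t = E_discharge / P = 186.45 / 11.03 = 16.90 hr

16.90 hr


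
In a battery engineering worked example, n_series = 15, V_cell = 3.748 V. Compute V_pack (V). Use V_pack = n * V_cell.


With 15 cells in series at 3.748 V each, V_pack = 56.22 V

56.22 V


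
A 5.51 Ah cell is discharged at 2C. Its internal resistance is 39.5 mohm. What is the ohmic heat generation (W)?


Convert: R = 39.5 mohm = 0.0395 ohm
Step 1: I = C_rate * capacity = 2 * 5.51 = 11.02 A
Step 2: Q = I^2 * R = 11.02^2 * 0.0395 = 121.44 * 0.0395 = 4.797 W

4.797 W


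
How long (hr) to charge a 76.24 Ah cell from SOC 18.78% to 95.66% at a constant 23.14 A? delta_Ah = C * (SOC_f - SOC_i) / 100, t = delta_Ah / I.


delta_Ah = 76.24 * (95.66 - 18.78) / 100 = 58.613 Ah
t = delta_Ah / I = 58.613 / 23.14 = 2.533 hr

2.533 hr


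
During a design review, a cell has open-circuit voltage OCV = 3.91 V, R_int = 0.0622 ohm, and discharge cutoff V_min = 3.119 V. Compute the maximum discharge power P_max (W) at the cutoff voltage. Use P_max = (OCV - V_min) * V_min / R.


P_max = (OCV - V_min) * V_min / R = (3.91 - 3.119) * 3.119 / 0.0622 = 0.791 * 3.119 / 0.0622 = 39.66 W

39.66 W


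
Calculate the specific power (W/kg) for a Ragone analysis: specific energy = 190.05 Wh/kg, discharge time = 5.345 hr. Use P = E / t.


Specific power = 190.05 Wh/kg / 5.345 hr = 35.56 W/kg

35.56 W/kg


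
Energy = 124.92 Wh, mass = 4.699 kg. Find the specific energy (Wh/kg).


ED = E / m = 124.92 / 4.699 = 26.58 Wh/kg

26.58 Wh/kg


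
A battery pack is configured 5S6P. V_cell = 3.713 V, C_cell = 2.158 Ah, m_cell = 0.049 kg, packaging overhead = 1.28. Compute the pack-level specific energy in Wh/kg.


Step 1: V_pack = 5 * 3.713 = 18.565 V
Step 2: C_pack = 6 * 2.158 = 12.948 Ah
Step 3: E_pack = V_pack * C_pack = 18.565 * 12.948 = 240.38 Wh
Step 4: m_pack = 5 * 6 * 0.049 * 1.28 = 1.8816 kg
Step 5: ED = E_pack / m_pack = 240.38 / 1.8816 = 127.8 Wh/kg

127.8 Wh/kg


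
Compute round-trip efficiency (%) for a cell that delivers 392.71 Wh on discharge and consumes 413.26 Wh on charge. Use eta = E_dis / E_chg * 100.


eta_e = E_dis / E_chg * 100 = 392.71 / 413.26 * 100 = 95.03%

95.03%


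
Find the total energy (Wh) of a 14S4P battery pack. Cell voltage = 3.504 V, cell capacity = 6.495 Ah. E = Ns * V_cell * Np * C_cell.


V_pack = 14 * 3.504 = 49.056 V
C_pack = 4 * 6.495 = 25.98 Ah
E = V_pack * C_pack = 49.056 * 25.98 = 1274 Wh

1274 Wh


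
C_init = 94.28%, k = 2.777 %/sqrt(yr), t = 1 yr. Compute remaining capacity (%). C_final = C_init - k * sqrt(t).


sqrt(t) = sqrt(1) = 1
C_final = 94.28 - 2.777 * 1 = 91.50%

91.50%


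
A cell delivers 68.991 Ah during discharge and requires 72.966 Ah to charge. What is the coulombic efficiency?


Coulombic efficiency = 68.991/72.966 * 100% = 94.55%

94.55%


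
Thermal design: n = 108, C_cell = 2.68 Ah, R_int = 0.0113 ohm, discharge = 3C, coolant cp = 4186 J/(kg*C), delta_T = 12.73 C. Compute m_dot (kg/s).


Step 1: I = 3 * 2.68 = 8.04 A
Step 2: Q_cell = I^2 * R = 8.04^2 * 0.0113 = 0.73045 W
Step 3: Q_total = 108 * 0.73045 = 78.889 W
Step 4: m_dot = Q_total / (cp * dT) = 78.889 / (4186 * 12.73) = 0.001480 kg/s

0.001480 kg/s


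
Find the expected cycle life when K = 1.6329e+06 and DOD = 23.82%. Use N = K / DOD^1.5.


DOD^1.5 = 116.26
N = K / DOD^1.5 = 1.6329e+06 / 116.26 = 14050

14050 cycles


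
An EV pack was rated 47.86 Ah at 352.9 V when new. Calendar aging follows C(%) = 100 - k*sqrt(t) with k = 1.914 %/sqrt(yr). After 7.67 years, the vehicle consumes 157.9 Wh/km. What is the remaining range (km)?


Step 1: capacity retention = 100 - 1.914 * sqrt(7.67) = 100 - 1.914 * 2.7695 = 94.699%
Step 2: C_now = 47.86 * 94.699/100 = 45.323 Ah
Step 3: E_pack = V * C_now = 352.9 * 45.323 = 15994 Wh
Step 4: range = E_pack / consumption = 15994 / 157.9 = 101.3 km

101.3 km


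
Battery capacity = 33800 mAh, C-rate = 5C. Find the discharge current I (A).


Convert: capacity = 33800 mAh = 33.8 Ah
I = C_rate * capacity = 5 * 33.8 = 169 A

169 A


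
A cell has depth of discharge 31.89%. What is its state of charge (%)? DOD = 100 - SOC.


SOC = 100 - DOD = 100 - 31.89 = 68.11%

68.11%


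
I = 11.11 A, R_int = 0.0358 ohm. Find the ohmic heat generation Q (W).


I^2 = 123.43
Q = 123.43 * 0.0358 = 4.419 W

4.419 W


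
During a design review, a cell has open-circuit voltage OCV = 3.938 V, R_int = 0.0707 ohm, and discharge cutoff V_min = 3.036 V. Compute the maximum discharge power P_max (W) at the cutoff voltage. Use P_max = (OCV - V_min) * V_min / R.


P_max = (OCV - V_min) * V_min / R = (3.938 - 3.036) * 3.036 / 0.0707 = 0.902 * 3.036 / 0.0707 = 38.73 W

38.73 W


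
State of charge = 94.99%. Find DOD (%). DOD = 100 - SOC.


Complement of SOC: DOD = 100% - 94.99% = 5.01%

5.01%


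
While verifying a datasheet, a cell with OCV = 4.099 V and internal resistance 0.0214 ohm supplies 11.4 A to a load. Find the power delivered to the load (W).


Step 1: V_terminal = OCV - I*R = 4.099 - 11.4 * 0.0214 = 3.855 V
Step 2: P_out = V_terminal * I = 3.855 * 11.4 = 43.95 W

43.95 W


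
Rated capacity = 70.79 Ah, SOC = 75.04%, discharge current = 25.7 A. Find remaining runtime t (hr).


Step 1: remaining = SOC/100 * C_total = 75.04/100 * 70.79 = 53.121 Ah
Step 2: t = remaining / I = 53.121 / 25.7 = 2.067 hr

2.067 hr


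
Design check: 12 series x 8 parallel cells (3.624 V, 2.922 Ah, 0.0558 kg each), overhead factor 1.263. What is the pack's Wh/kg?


Step 1: V_pack = 12 * 3.624 = 43.488 V
Step 2: C_pack = 8 * 2.922 = 23.376 Ah
Step 3: E_pack = V_pack * C_pack = 43.488 * 23.376 = 1016.6 Wh
Step 4: m_pack = 12 * 8 * 0.0558 * 1.263 = 6.7656 kg
Step 5: ED = E_pack / m_pack = 1016.6 / 6.7656 = 150.3 Wh/kg

150.3 Wh/kg


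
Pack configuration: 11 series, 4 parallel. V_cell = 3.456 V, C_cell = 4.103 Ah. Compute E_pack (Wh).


E = Ns * Vcell * Np * Ccell = 11 * 3.456 * 4 * 4.103 = 623.9 Wh

623.9 Wh


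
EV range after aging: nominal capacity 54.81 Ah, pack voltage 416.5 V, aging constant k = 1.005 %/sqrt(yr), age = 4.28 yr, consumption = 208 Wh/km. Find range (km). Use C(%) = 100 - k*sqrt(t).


Step 1: capacity retention = 100 - 1.005 * sqrt(4.28) = 100 - 1.005 * 2.0688 = 97.921%
Step 2: C_now = 54.81 * 97.921/100 = 53.671 Ah
Step 3: E_pack = V * C_now = 416.5 * 53.671 = 22354 Wh
Step 4: range = E_pack / consumption = 22354 / 208 = 107.5 km

107.5 km


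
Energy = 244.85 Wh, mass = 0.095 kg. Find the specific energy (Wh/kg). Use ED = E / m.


ED = E / m = 244.85 / 0.095 = 2577 Wh/kg

2577 Wh/kg


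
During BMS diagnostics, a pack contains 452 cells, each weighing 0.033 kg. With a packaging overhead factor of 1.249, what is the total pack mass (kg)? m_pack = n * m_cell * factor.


Cell mass sum = 452 * 0.033 = 14.916 kg
With overhead 1.249: m_pack = 14.916 * 1.249 = 18.63 kg

18.63 kg


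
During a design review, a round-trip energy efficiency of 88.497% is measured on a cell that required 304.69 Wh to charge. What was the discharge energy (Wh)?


E_dis = eta/100 * E_chg = 88.497/100 * 304.69 = 269.6 Wh

269.6 Wh


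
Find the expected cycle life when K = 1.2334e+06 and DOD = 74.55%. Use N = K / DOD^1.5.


Step 1: DOD^1.5 = 74.55^1.5 = 643.68
Step 2: N = 1.2334e+06 / 643.68 = 1916 cycles

1916 cycles


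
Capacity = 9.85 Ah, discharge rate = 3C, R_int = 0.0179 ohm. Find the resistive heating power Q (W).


Step 1: I = C_rate * capacity = 3 * 9.85 = 29.55 A
Step 2: Q = I^2 * R = 29.55^2 * 0.0179 = 873.2 * 0.0179 = 15.63 W

15.63 W


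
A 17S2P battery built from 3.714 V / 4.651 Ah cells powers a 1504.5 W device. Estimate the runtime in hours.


Step 1: E_pack = Ns * V_cell * Np * C_cell = 17 * 3.714 * 2 * 4.651 = 587.31 Wh
Step 2: t = E_pack / P = 587.31 / 1504.5 = 0.3904 hr

0.3904 hr


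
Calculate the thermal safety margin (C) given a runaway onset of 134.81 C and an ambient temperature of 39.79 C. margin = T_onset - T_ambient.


Safety margin = 134.81 C - 39.79 C = 95.02 C

95.02 C


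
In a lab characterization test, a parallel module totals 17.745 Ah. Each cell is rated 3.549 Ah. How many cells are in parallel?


n = C_total / C_cell = 17.745 / 3.549 = 5

5


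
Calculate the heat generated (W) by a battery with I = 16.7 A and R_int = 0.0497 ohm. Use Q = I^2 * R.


Q = I^2 * R = 16.7^2 * 0.0497 = 13.86 W

13.86 W


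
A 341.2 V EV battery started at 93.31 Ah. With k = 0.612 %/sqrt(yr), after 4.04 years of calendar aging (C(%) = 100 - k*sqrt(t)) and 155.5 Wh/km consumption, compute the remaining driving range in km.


Step 1: capacity retention = 100 - 0.612 * sqrt(4.04) = 100 - 0.612 * 2.01 = 98.77%
Step 2: C_now = 93.31 * 98.77/100 = 92.162 Ah
Step 3: E_pack = V * C_now = 341.2 * 92.162 = 31446 Wh
Step 4: range = E_pack / consumption = 31446 / 155.5 = 202.2 km

202.2 km


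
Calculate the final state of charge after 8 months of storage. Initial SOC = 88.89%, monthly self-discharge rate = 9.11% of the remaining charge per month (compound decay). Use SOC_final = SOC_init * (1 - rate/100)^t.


Monthly retention factor = 1 - 9.11/100 = 0.9089
Over 8 months: factor^8 = 0.46572
SOC_final = 88.89 * 0.46572 = 41.40%

41.40%


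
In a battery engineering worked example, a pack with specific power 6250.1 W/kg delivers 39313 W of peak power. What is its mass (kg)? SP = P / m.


m = P / SP = 39313 / 6250.1 = 6.290 kg

6.290 kg


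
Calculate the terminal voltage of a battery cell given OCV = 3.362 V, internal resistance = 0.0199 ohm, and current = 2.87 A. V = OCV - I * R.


V = OCV - I*R = 3.362 - 2.87 * 0.0199 = 3.305 V

3.305 V


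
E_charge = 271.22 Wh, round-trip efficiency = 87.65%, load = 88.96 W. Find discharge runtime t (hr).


Step 1: E_discharge = eta/100 * E_charge = 87.65/100 * 271.22 = 237.72 Wh
Step 2: t = E_discharge / P = 237.72 / 88.96 = 2.672 hr

2.672 hr


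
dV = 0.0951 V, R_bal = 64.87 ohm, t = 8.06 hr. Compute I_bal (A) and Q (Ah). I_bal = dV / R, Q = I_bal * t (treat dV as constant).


First, Ohm's law: I_bal = 0.0951 V / 64.87 ohm = 0.001466 A
Then Q = I * t = 0.001466 A * 8.06 hr = 0.01182 Ah

I=0.001466 A, Q=0.01182 Ah


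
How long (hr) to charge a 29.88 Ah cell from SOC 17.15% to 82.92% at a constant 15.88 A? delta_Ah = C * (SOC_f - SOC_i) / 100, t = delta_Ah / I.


delta_Ah = 29.88 * (82.92 - 17.15) / 100 = 19.652 Ah
t = delta_Ah / I = 19.652 / 15.88 = 1.238 hr

1.238 hr


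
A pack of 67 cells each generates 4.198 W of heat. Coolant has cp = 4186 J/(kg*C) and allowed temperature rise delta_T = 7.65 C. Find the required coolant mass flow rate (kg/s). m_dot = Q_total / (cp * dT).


Q_total = 67 * 4.198 = 281.27 W
m_dot = Q_total / (cp * dT) = 281.27 / (4186 * 7.65) = 0.008783 kg/s

0.008783 kg/s


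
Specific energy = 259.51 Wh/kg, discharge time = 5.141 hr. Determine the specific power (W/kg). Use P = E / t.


Specific power = 259.51 Wh/kg / 5.141 hr = 50.48 W/kg

50.48 W/kg


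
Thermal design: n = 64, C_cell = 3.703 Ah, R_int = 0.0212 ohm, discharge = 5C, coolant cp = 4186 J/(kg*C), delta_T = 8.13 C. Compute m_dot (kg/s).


Step 1: I = 5 * 3.703 = 18.515 A
Step 2: Q_cell = I^2 * R = 18.515^2 * 0.0212 = 7.2675 W
Step 3: Q_total = 64 * 7.2675 = 465.12 W
Step 4: m_dot = Q_total / (cp * dT) = 465.12 / (4186 * 8.13) = 0.01367 kg/s

0.01367 kg/s


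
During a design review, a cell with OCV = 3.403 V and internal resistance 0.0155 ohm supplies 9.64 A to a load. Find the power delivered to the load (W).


Step 1: V_terminal = OCV - I*R = 3.403 - 9.64 * 0.0155 = 3.2536 V
Step 2: P_out = V_terminal * I = 3.2536 * 9.64 = 31.36 W

31.36 W


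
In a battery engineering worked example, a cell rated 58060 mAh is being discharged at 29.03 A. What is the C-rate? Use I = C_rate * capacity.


Convert: capacity = 58060 mAh = 58.06 Ah
C_rate = I / capacity = 29.03 / 58.06 = 0.5C

0.5C


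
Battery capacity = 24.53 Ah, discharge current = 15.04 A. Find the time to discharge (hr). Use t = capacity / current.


Runtime = 24.53 Ah / 15.04 A = 1.631 hr

1.631 hr


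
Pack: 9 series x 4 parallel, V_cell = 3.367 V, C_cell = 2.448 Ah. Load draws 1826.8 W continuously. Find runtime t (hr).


Step 1: E_pack = Ns * V_cell * Np * C_cell = 9 * 3.367 * 4 * 2.448 = 296.73 Wh
Step 2: t = E_pack / P = 296.73 / 1826.8 = 0.1624 hr

0.1624 hr


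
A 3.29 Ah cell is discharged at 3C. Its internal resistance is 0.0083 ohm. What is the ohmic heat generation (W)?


Step 1: I = C_rate * capacity = 3 * 3.29 = 9.87 A
Step 2: Q = I^2 * R = 9.87^2 * 0.0083 = 97.417 * 0.0083 = 0.8086 W

0.8086 W


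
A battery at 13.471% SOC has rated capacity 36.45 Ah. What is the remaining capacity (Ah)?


remaining = SOC / 100 * total = 13.471 / 100 * 36.45 = 4.910 Ah

4.910 Ah


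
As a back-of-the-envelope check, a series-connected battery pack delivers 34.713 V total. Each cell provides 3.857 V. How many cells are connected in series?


n = V_pack / V_cell = 34.713 / 3.857 = 9

9


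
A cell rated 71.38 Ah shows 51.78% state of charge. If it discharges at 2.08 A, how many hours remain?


Step 1: remaining = SOC/100 * C_total = 51.78/100 * 71.38 = 36.961 Ah
Step 2: t = remaining / I = 36.961 / 2.08 = 17.77 hr

17.77 hr


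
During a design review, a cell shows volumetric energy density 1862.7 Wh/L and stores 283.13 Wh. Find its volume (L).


V = E / ED = 283.13 / 1862.7 = 0.1520 L

0.1520 L


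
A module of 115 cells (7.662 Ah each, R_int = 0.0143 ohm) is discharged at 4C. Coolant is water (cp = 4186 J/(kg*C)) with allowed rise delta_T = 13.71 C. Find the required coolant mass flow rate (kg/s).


Step 1: I = 4 * 7.662 = 30.648 A
Step 2: Q_cell = I^2 * R = 30.648^2 * 0.0143 = 13.432 W
Step 3: Q_total = 115 * 13.432 = 1544.7 W
Step 4: m_dot = Q_total / (cp * dT) = 1544.7 / (4186 * 13.71) = 0.02692 kg/s

0.02692 kg/s


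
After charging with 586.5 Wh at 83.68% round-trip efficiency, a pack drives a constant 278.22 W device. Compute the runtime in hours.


Step 1: E_discharge = eta/100 * E_charge = 83.68/100 * 586.5 = 490.78 Wh
Step 2: t = E_discharge / P = 490.78 / 278.22 = 1.764 hr

1.764 hr


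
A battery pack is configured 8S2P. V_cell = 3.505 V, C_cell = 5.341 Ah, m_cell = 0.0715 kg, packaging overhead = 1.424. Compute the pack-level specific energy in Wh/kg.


Step 1: V_pack = 8 * 3.505 = 28.04 V
Step 2: C_pack = 2 * 5.341 = 10.682 Ah
Step 3: E_pack = V_pack * C_pack = 28.04 * 10.682 = 299.52 Wh
Step 4: m_pack = 8 * 2 * 0.0715 * 1.424 = 1.6291 kg
Step 5: ED = E_pack / m_pack = 299.52 / 1.6291 = 183.9 Wh/kg

183.9 Wh/kg


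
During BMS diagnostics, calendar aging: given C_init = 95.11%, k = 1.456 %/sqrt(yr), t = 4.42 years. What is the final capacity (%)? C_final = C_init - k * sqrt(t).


sqrt(t) = sqrt(4.42) = 2.1024
C_final = 95.11 - 1.456 * 2.1024 = 92.05%

92.05%


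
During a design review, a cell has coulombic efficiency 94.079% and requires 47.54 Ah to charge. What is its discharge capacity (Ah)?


Q_dis = eta/100 * Q_chg = 94.079/100 * 47.54 = 44.73 Ah

44.73 Ah


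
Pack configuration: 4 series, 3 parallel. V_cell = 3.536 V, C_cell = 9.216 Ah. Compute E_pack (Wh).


V_pack = 4 * 3.536 = 14.144 V
C_pack = 3 * 9.216 = 27.648 Ah
E = V_pack * C_pack = 14.144 * 27.648 = 391.1 Wh

391.1 Wh


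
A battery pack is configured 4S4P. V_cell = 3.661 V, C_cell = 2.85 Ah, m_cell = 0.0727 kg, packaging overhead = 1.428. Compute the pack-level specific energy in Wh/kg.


Step 1: V_pack = 4 * 3.661 = 14.644 V
Step 2: C_pack = 4 * 2.85 = 11.4 Ah
Step 3: E_pack = V_pack * C_pack = 14.644 * 11.4 = 166.94 Wh
Step 4: m_pack = 4 * 4 * 0.0727 * 1.428 = 1.661 kg
Step 5: ED = E_pack / m_pack = 166.94 / 1.661 = 100.5 Wh/kg

100.5 Wh/kg
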